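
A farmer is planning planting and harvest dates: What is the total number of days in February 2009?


Month: February
Year: 2009
2009 is not a leap year
February has 28 days
Total: 28 days

28


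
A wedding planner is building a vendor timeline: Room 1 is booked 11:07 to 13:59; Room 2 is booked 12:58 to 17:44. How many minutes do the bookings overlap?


Interval A: [667, 839] minutes from midnight
Interval B: [778, 1064] minutes from midnight
Overlap start = max(667, 778) = 778
Overlap end = min(839, 1064) = 839
Overlap = 839 - 778 = 61 minutes

61


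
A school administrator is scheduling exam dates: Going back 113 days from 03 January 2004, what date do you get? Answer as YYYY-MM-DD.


Start: 2004-01-03
Subtracting 113 days
Days already passed in January: 3
After going back through January: 110 more days to subtract
December 2003: 31 days, 79 remaining
November 2003: 30 days, 49 remaining
October 2003: 31 days, 18 remaining
September 2003 has 30 days, need 18
Result: 2003-09-12

2003-09-12


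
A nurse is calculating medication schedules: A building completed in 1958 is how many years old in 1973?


Birth year: 1958
Current year: 1973
Age = current year - birth year
Age = 1973 - 1958 = 15

15


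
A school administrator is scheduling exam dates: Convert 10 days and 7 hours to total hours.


Days: 10
Extra hours: 7
Hours per day: 24
Days to hours: 10 x 24 = 240
Total: 240 + 7 = 247

247


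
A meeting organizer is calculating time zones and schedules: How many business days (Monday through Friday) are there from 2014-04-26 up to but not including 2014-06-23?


Start: 2014-04-26 (Saturday)
End (exclusive): 2014-06-23 (Monday)
Total calendar days: 58
Full weeks: 58 // 7 = 8 -> 40 weekdays
Remaining 2 days starting on Saturday:
  Sat(-), Sun(-) -> 0 weekdays
Total business days: 40 + 0 = 40

40


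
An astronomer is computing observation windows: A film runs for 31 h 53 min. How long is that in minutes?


Hours: 31
Minutes: 53
Convert hours to minutes: 31 x 60 = 1860
Add remaining minutes: 1860 + 53 = 1913

1913


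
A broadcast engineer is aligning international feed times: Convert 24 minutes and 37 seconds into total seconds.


Minutes: 24
Seconds: 37
Convert minutes to seconds: 24 x 60 = 1440
Add remaining seconds: 1440 + 37 = 1477

1477


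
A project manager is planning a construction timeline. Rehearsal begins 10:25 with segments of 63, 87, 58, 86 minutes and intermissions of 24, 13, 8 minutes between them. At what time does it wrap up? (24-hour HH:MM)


Start: 10:25 = 625 min from midnight
  after task 1 (63 min): 11:28
  after break (24 min): 11:52
  after task 2 (87 min): 13:19
  after break (13 min): 13:32
  after task 3 (58 min): 14:30
  after break (8 min): 14:38
  after task 4 (86 min): 16:04
Total elapsed: 339 minutes
End time: 16:04

16:04


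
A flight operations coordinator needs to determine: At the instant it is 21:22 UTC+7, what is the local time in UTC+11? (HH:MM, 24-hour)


Local time: 21:22 at UTC+7 (offset 7h)
Target zone: UTC+11 (offset 11h)
Difference: 11 - (7) = 4 hours
Calculation: 21 + (4) = 25
Wraparound: (25) mod 24 = 1
Result: 01:22

01:22


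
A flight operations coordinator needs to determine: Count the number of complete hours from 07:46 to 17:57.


Start: 07:46
End: 17:57
Hour difference: 17 - 7 = 10 hours
Minute difference: 57 - 46 = 11 minutes
Total minutes: 611
Complete hours: 611 / 60 = 10 (remainder 11)

10


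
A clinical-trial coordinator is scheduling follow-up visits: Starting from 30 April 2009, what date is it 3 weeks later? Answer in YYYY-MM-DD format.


Start: 2009-04-30
Weeks to add: 3
Convert to days: 3 x 7 = 21 days
Add 21 days to 2009-04-30
Result: 2009-05-21

2009-05-21


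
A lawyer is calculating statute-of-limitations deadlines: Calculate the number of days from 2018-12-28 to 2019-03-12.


Start date: 2018-12-28
End date: 2019-03-12
Dec 2018: +4 days
Jan 2019: +31 days
Feb 2019: +28 days
Mar 2019: +11 days
Total: 74 days

74


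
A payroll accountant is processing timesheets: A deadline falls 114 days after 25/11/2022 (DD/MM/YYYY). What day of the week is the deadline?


Start: 2022-11-25 (Friday)
Step 1 - find target date: add 114 days
  2022-11-25 + 114 days = 2023-03-19
Step 2 - day of week:
  114 mod 7 = 2
  Friday + 2 days -> Sunday
Result: Sunday (2023-03-19)

Sunday


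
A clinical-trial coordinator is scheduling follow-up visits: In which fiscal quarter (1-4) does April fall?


Month: April (month 4)
Q1: January-March (months 1-3)
Q2: April-June (months 4-6)
Q3: July-September (months 7-9)
Q4: October-December (months 10-12)
Month 4 falls in Q2

2


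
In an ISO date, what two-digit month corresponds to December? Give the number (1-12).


Calendar month order:
11. November
12. December <--
December is month number 12

12


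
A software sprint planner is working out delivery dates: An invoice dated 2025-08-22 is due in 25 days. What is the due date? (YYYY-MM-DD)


Start: 2025-08-22
Adding 25 days
Days remaining in August: 9
After August: 16 days still to add
September 2025 has 30 days, need 16
Result: 2025-09-16

2025-09-16


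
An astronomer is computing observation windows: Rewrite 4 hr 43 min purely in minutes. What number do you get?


Hours: 4
Extra minutes: 43
Minutes per hour: 60
Hours to minutes: 4 x 60 = 240
Total: 240 + 43 = 283

283


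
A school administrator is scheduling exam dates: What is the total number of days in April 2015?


Month: April
Year: 2015
April is a 30-day month
Total: 30 days

30


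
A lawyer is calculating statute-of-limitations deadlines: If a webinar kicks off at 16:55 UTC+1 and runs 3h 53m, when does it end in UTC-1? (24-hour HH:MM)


Start: 16:55 in UTC+1
Step 1 - add duration:
  minutes: 55 + 53 = 108 (carry 1h)
  hours: 16 + 3 + 1 = 20
  end in UTC+1: 20:48
Step 2 - convert UTC+1 -> UTC-1:
  offset difference: -1 - (1) = -2 hours
  20 + (-2) = 18 -> mod 24 = 18
Result: 18:48 in UTC-1

18:48


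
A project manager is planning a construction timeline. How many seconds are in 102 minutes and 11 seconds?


Minutes: 102
Extra seconds: 11
Seconds per minute: 60
Minutes to seconds: 102 x 60 = 6120
Total: 6120 + 11 = 6131

6131


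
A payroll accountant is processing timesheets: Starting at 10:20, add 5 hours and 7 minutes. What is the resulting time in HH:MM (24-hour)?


Start time: 10:20
Adding: 5 hours 7 minutes
Minutes: 20 + 7 = 27
Hours: 10 + 5 + 0 = 15
Result: 15:27

15:27


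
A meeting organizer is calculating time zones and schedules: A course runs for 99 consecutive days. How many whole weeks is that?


Total days: 99
Days per week: 7
Division: 99 / 7 = 14 remainder 1
Complete weeks: 14
Remaining days: 1

14


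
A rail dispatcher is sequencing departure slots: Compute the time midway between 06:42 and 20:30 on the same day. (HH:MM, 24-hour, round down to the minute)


Start time: 06:42 = 402 minutes from midnight
End time: 20:30 = 1230 minutes from midnight
Sum: 402 + 1230 = 1632
Midpoint: 1632 / 2 = 816 minutes
Convert: 816 / 60 = 13 hours, 36 minutes
Result: 13:36

13:36


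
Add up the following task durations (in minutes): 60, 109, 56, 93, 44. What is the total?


Durations: 60, 109, 56, 93, 44
Running sum: 60
+ 109 = 169
+ 56 = 225
+ 93 = 318
+ 44 = 362
Total duration: 362 minutes
That is 6 hours and 2 minutes

362


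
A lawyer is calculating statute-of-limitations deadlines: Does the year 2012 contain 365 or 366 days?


Year: 2012
Check leap year rules:
Divisible by 4? Yes
Divisible by 100? No
2012 is a leap year
Days: 366

366


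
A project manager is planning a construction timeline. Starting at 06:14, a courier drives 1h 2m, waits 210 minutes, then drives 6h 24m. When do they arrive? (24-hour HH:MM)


Depart: 06:14
Leg 1: +62 min -> 07:16
Layover: +210 min -> 10:46
Leg 2: +384 min -> 17:10
Total travel: 656 minutes = 10h 56m
Arrival: 17:10

17:10


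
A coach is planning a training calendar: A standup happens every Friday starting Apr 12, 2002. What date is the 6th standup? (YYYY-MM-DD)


First occurrence: 2002-04-12 (occurrence 1)
Each occurrence is 7 days after the previous.
Occurrence 6 is 5 weeks after the first.
5 weeks = 35 days
2002-04-12 + 35 days = 2002-05-17

2002-05-17


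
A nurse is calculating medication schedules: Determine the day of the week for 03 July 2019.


Date: 2019-07-03
January 1, 2019 is a Tuesday
Day of year: 184
Offset from Jan 1: 183 days
183 mod 7 = 1
Result: Wednesday

Wednesday


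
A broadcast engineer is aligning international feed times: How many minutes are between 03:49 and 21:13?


Start time: 03:49 = 229 minutes from midnight
End time: 21:13 = 1273 minutes from midnight
Difference: 1273 - 229 = 1044 minutes
That is 17 hours and 24 minutes

1044


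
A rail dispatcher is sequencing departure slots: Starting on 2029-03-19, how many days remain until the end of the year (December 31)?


Start: March 19, 2029
End: December 31, 2029
Days left in March: 12
April: 30
May: 31
June: 30
July: 31
... plus remaining months
Sum of remaining months: 275
Total: 12 + 275 = 287

287


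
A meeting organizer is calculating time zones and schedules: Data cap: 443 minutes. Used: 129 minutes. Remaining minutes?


Total budget: 443 minutes
Time used: 129 minutes
Remaining: 443 - 129 = 314 minutes
Percent used: 29.1%
Percent remaining: 70.9%

314


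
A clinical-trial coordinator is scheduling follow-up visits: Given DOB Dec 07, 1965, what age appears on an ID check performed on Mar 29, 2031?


Birth: 1965-12-07
Reference: 2031-03-29
Year difference: 2031 - 1965 = 66
Has birthday (12-07) occurred by 03-29? No
Birthday not yet reached this year -> subtract 1
Age in full years: 65

65


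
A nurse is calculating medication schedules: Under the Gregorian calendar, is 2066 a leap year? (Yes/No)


Year: 2066
Divisible by 4? 2066 / 4 = 516.5 -> No
Not divisible by 4, so NOT a leap year

No


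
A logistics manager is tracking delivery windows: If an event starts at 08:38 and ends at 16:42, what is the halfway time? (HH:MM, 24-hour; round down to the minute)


Start time: 08:38 = 518 minutes from midnight
End time: 16:42 = 1002 minutes from midnight
Sum: 518 + 1002 = 1520
Midpoint: 1520 / 2 = 760 minutes
Convert: 760 / 60 = 12 hours, 40 minutes
Result: 12:40

12:40


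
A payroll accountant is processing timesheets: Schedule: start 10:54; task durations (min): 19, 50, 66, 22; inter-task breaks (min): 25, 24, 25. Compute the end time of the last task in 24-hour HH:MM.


Start: 10:54 = 654 min from midnight
  after task 1 (19 min): 11:13
  after break (25 min): 11:38
  after task 2 (50 min): 12:28
  after break (24 min): 12:52
  after task 3 (66 min): 13:58
  after break (25 min): 14:23
  after task 4 (22 min): 14:45
Total elapsed: 231 minutes
End time: 14:45

14:45


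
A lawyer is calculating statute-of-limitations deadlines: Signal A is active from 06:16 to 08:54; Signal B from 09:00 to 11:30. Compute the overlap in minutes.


Interval A: [376, 534] minutes from midnight
Interval B: [540, 690] minutes from midnight
Overlap start = max(376, 540) = 540
Overlap end = min(534, 690) = 534
End <= start, so the intervals do not overlap: 0 minutes

0


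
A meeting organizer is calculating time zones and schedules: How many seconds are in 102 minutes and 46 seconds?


Minutes: 102
Seconds: 46
Convert minutes to seconds: 102 x 60 = 6120
Add remaining seconds: 6120 + 46 = 6166

6166


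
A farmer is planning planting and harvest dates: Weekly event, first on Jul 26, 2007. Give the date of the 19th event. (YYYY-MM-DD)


First occurrence: 2007-07-26 (occurrence 1)
Each occurrence is 7 days after the previous.
Occurrence 19 is 18 weeks after the first.
18 weeks = 126 days
2007-07-26 + 126 days = 2007-11-29

2007-11-29


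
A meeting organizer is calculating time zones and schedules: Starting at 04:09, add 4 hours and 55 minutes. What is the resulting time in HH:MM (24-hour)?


Start time: 04:09
Adding: 4 hours 55 minutes
Minutes: 9 + 55 = 64
Minute overflow: 64 >= 60, so carry 1 hour, minutes = 4
Hours: 4 + 4 + 1 = 9
Result: 09:04

09:04


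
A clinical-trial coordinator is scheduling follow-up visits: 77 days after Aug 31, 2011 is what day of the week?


Start: 2011-08-31 (Wednesday)
Step 1 - find target date: add 77 days
  2011-08-31 + 77 days = 2011-11-16
Step 2 - day of week:
  77 mod 7 = 0
  Wednesday + 0 days -> Wednesday
Result: Wednesday (2011-11-16)

Wednesday


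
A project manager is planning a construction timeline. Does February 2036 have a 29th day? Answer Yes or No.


Year: 2036
Divisible by 4? 2036 / 4 = 509.0 -> Yes
Divisible by 100? 2036 / 100 = 20.36 -> No
Divisible by 4 but not 100, so it IS a leap year

Yes


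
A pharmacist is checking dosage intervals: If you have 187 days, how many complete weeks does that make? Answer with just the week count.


Total days: 187
Days per week: 7
Division: 187 / 7 = 26 remainder 5
Complete weeks: 26
Remaining days: 5

26


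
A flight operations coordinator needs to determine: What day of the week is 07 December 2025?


Date: 2025-12-07
January 1, 2025 is a Wednesday
Day of year: 341
Offset from Jan 1: 340 days
340 mod 7 = 4
Result: Sunday

Sunday


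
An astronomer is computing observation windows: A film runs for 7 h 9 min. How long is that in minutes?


Hours: 7
Minutes: 9
Convert hours to minutes: 7 x 60 = 420
Add remaining minutes: 420 + 9 = 429

429


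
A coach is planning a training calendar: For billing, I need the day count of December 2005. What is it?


Month: December
Year: 2005
December is a 31-day month
Total: 31 days

31


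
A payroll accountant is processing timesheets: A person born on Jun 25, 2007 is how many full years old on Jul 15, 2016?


Birth: 2007-06-25
Reference: 2016-07-15
Year difference: 2016 - 2007 = 9
Has birthday (06-25) occurred by 07-15? Yes
Age in full years: 9

9


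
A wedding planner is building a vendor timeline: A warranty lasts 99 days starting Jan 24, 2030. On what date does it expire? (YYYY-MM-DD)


Start: 2030-01-24
Adding 99 days
Days remaining in January: 7
After January: 92 days still to add
February 2030: 28 days, 64 remaining
March 2030: 31 days, 33 remaining
April 2030: 30 days, 3 remaining
May 2030 has 31 days, need 3
Result: 2030-05-03

2030-05-03


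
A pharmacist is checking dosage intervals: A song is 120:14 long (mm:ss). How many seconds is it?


Minutes: 120
Extra seconds: 14
Seconds per minute: 60
Minutes to seconds: 120 x 60 = 7200
Total: 7200 + 14 = 7214

7214


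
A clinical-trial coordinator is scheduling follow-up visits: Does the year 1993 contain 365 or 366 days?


Year: 1993
Check leap year rules:
Divisible by 4? No
1993 is not a leap year
Days: 365

365


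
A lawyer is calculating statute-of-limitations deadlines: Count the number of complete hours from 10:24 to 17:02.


Start: 10:24
End: 17:02
Hour difference: 17 - 10 = 7 hours
Minute difference: 2 - 24 = -22 minutes
Total minutes: 398
Complete hours: 398 / 60 = 6 (remainder 38)

6


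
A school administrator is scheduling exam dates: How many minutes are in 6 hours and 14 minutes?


Hours: 6
Extra minutes: 14
Minutes per hour: 60
Hours to minutes: 6 x 60 = 360
Total: 360 + 14 = 374

374


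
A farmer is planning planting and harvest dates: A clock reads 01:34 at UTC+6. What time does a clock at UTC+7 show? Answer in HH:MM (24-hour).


Local time: 01:34 at UTC+6 (offset 6h)
Target zone: UTC+7 (offset 7h)
Difference: 7 - (6) = 1 hours
Calculation: 1 + (1) = 2
Result: 02:34

02:34


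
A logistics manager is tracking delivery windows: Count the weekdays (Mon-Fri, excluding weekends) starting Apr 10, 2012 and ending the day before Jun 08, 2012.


Start: 2012-04-10 (Tuesday)
End (exclusive): 2012-06-08 (Friday)
Total calendar days: 59
Full weeks: 59 // 7 = 8 -> 40 weekdays
Remaining 3 days starting on Tuesday:
  Tue(w), Wed(w), Thu(w) -> 3 weekdays
Total business days: 40 + 3 = 43

43


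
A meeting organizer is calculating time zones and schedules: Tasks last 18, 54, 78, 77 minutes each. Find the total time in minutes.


Durations: 18, 54, 78, 77
Running sum: 18
+ 54 = 72
+ 78 = 150
+ 77 = 227
Total duration: 227 minutes
That is 3 hours and 47 minutes

227


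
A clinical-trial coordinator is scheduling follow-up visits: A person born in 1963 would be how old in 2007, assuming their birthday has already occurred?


Birth year: 1963
Current year: 2007
Age = current year - birth year
Age = 2007 - 1963 = 44

44


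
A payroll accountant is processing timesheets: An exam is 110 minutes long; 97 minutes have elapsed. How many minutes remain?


Total budget: 110 minutes
Time used: 97 minutes
Remaining: 110 - 97 = 13 minutes
Percent used: 88.2%
Percent remaining: 11.8%

13


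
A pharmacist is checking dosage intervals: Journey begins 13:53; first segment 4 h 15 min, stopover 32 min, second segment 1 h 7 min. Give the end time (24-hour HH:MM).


Depart: 13:53
Leg 1: +255 min -> 18:08
Layover: +32 min -> 18:40
Leg 2: +67 min -> 19:47
Total travel: 354 minutes = 5h 54m
Arrival: 19:47

19:47


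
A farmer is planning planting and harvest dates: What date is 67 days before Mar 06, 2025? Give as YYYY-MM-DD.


Start: 2025-03-06
Subtracting 67 days
Days already passed in March: 6
After going back through March: 61 more days to subtract
February 2025: 28 days, 33 remaining
January 2025: 31 days, 2 remaining
December 2024 has 31 days, need 2
Result: 2024-12-29

2024-12-29


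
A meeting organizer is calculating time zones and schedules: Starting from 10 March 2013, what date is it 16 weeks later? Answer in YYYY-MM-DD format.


Start: 2013-03-10
Weeks to add: 16
Convert to days: 16 x 7 = 112 days
Add 112 days to 2013-03-10
Result: 2013-06-30

2013-06-30


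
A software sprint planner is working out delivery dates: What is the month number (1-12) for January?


Calendar month order:
1. January <--
2. February
January is month number 1

1


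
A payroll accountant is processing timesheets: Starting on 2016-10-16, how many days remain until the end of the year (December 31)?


Start: October 16, 2016
End: December 31, 2016
Days left in October: 15
November: 30
December: 31
Sum of remaining months: 61
Total: 15 + 61 = 76

76


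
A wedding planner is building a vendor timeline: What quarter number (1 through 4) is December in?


Month: December (month 12)
Q1: January-March (months 1-3)
Q2: April-June (months 4-6)
Q3: July-September (months 7-9)
Q4: October-December (months 10-12)
Month 12 falls in Q4

4


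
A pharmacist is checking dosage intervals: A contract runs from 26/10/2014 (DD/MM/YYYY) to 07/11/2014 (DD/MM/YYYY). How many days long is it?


Start date: 2014-10-26
End date: 2014-11-07
Oct 2014: +6 days
Nov 2014: +6 days
Total: 12 days

12


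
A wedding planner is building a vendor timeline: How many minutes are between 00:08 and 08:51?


Start time: 00:08 = 8 minutes from midnight
End time: 08:51 = 531 minutes from midnight
Difference: 531 - 8 = 523 minutes
That is 8 hours and 43 minutes

523


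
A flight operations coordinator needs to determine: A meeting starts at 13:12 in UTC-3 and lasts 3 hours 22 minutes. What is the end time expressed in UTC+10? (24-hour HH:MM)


Start: 13:12 in UTC-3
Step 1 - add duration:
  minutes: 12 + 22 = 34
  hours: 13 + 3 + 0 = 16
  end in UTC-3: 16:34
Step 2 - convert UTC-3 -> UTC+10:
  offset difference: 10 - (-3) = 13 hours
  16 + (13) = 29 -> mod 24 = 5
Result: 05:34 in UTC+10

05:34


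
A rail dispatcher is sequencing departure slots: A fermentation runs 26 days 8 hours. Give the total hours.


Days: 26
Extra hours: 8
Hours per day: 24
Days to hours: 26 x 24 = 624
Total: 624 + 8 = 632

632


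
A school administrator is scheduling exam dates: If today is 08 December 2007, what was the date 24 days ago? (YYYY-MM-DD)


Start: 2007-12-08
Subtracting 24 days
Days already passed in December: 8
After going back through December: 16 more days to subtract
November 2007 has 30 days, need 16
Result: 2007-11-14

2007-11-14


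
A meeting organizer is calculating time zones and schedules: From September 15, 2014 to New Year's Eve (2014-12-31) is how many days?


Start: September 15, 2014
End: December 31, 2014
Days left in September: 15
October: 31
November: 30
December: 31
Sum of remaining months: 92
Total: 15 + 92 = 107

107


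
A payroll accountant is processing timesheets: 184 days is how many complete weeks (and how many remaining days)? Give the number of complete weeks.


Total days: 184
Days per week: 7
Division: 184 / 7 = 26 remainder 2
Complete weeks: 26
Remaining days: 2

26


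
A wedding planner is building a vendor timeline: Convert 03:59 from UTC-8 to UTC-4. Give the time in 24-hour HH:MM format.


Local time: 03:59 at UTC-8 (offset -8h)
Target zone: UTC-4 (offset -4h)
Difference: -4 - (-8) = 4 hours
Calculation: 3 + (4) = 7
Result: 07:59

07:59


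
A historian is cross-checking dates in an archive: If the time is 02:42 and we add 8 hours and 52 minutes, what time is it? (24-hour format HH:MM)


Start time: 02:42
Adding: 8 hours 52 minutes
Minutes: 42 + 52 = 94
Minute overflow: 94 >= 60, so carry 1 hour, minutes = 34
Hours: 2 + 8 + 1 = 11
Result: 11:34

11:34


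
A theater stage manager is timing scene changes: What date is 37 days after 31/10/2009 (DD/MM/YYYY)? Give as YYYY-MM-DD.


Start: 2009-10-31
Adding 37 days
Days remaining in October: 0
After October: 37 days still to add
November 2009: 30 days, 7 remaining
December 2009 has 31 days, need 7
Result: 2009-12-07

2009-12-07


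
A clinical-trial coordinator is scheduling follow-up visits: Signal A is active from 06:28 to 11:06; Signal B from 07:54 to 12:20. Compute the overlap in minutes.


Interval A: [388, 666] minutes from midnight
Interval B: [474, 740] minutes from midnight
Overlap start = max(388, 474) = 474
Overlap end = min(666, 740) = 666
Overlap = 666 - 474 = 192 minutes

192


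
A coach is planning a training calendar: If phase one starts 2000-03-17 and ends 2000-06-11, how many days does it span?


Start date: 2000-03-17
End date: 2000-06-11
Mar 2000: +15 days
Apr 2000: +30 days
May 2000: +31 days
Jun 2000: +10 days
Total: 86 days

86


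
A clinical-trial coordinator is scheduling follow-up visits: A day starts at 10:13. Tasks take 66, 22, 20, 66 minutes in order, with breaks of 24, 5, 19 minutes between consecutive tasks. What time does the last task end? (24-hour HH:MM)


Start: 10:13 = 613 min from midnight
  after task 1 (66 min): 11:19
  after break (24 min): 11:43
  after task 2 (22 min): 12:05
  after break (5 min): 12:10
  after task 3 (20 min): 12:30
  after break (19 min): 12:49
  after task 4 (66 min): 13:55
Total elapsed: 222 minutes
End time: 13:55

13:55


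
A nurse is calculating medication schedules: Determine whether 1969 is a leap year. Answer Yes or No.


Year: 1969
Divisible by 4? 1969 / 4 = 492.25 -> No
Not divisible by 4, so NOT a leap year

No


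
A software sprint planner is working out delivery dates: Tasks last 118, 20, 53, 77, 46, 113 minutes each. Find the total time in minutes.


Durations: 118, 20, 53, 77, 46, 113
Running sum: 118
+ 20 = 138
+ 53 = 191
+ 77 = 268
+ 46 = 314
+ 113 = 427
Total duration: 427 minutes
That is 7 hours and 7 minutes

427


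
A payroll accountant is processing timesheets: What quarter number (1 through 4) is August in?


Month: August (month 8)
Q1: January-March (months 1-3)
Q2: April-June (months 4-6)
Q3: July-September (months 7-9)
Q4: October-December (months 10-12)
Month 8 falls in Q3

3


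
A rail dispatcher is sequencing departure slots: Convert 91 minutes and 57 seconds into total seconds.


Minutes: 91
Seconds: 57
Convert minutes to seconds: 91 x 60 = 5460
Add remaining seconds: 5460 + 57 = 5517

5517


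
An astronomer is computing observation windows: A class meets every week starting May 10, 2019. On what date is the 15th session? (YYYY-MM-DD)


First occurrence: 2019-05-10 (occurrence 1)
Each occurrence is 7 days after the previous.
Occurrence 15 is 14 weeks after the first.
14 weeks = 98 days
2019-05-10 + 98 days = 2019-08-16

2019-08-16


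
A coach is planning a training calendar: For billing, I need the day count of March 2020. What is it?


Month: March
Year: 2020
March is a 31-day month
Total: 31 days

31


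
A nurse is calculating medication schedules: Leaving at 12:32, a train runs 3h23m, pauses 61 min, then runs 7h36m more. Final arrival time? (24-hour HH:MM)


Depart: 12:32
Leg 1: +203 min -> 15:55
Layover: +61 min -> 16:56
Leg 2: +456 min -> 00:32
Total travel: 720 minutes = 12h 0m
Arrival: 00:32

00:32


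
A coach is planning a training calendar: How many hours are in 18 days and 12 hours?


Days: 18
Extra hours: 12
Hours per day: 24
Days to hours: 18 x 24 = 432
Total: 432 + 12 = 444

444


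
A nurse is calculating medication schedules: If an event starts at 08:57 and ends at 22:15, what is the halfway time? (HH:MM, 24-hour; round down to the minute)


Start time: 08:57 = 537 minutes from midnight
End time: 22:15 = 1335 minutes from midnight
Sum: 537 + 1335 = 1872
Midpoint: 1872 / 2 = 936 minutes
Convert: 936 / 60 = 15 hours, 36 minutes
Result: 15:36

15:36


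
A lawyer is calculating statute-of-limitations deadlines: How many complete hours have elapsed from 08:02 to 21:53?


Start: 08:02
End: 21:53
Hour difference: 21 - 8 = 13 hours
Minute difference: 53 - 2 = 51 minutes
Total minutes: 831
Complete hours: 831 / 60 = 13 (remainder 51)

13


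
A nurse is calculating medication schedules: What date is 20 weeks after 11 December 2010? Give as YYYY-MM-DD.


Start: 2010-12-11
Weeks to add: 20
Convert to days: 20 x 7 = 140 days
Add 140 days to 2010-12-11
Result: 2011-04-30

2011-04-30


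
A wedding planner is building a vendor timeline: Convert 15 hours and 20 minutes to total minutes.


Hours: 15
Extra minutes: 20
Minutes per hour: 60
Hours to minutes: 15 x 60 = 900
Total: 900 + 20 = 920

920


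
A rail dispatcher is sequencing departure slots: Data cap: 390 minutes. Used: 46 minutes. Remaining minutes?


Total budget: 390 minutes
Time used: 46 minutes
Remaining: 390 - 46 = 344 minutes
Percent used: 11.8%
Percent remaining: 88.2%

344


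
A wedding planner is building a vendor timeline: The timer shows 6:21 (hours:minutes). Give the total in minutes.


Hours: 6
Minutes: 21
Convert hours to minutes: 6 x 60 = 360
Add remaining minutes: 360 + 21 = 381

381


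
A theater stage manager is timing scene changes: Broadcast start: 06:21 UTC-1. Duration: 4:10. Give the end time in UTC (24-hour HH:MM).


Start: 06:21 in UTC-1
Step 1 - add duration:
  minutes: 21 + 10 = 31
  hours: 6 + 4 + 0 = 10
  end in UTC-1: 10:31
Step 2 - convert UTC-1 -> UTC:
  offset difference: 0 - (-1) = 1 hours
  10 + (1) = 11 -> mod 24 = 11
Result: 11:31 in UTC

11:31


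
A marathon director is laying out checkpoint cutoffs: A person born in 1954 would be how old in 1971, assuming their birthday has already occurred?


Birth year: 1954
Current year: 1971
Age = current year - birth year
Age = 1971 - 1954 = 17

17


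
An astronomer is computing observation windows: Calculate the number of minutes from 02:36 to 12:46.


Start time: 02:36 = 156 minutes from midnight
End time: 12:46 = 766 minutes from midnight
Difference: 766 - 156 = 610 minutes
That is 10 hours and 10 minutes

610


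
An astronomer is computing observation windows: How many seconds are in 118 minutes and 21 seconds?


Minutes: 118
Extra seconds: 21
Seconds per minute: 60
Minutes to seconds: 118 x 60 = 7080
Total: 7080 + 21 = 7101

7101


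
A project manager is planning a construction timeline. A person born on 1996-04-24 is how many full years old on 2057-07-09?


Birth: 1996-04-24
Reference: 2057-07-09
Year difference: 2057 - 1996 = 61
Has birthday (04-24) occurred by 07-09? Yes
Age in full years: 61

61


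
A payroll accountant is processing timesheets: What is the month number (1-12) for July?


Calendar month order:
6. June
7. July <--
8. August
July is month number 7

7


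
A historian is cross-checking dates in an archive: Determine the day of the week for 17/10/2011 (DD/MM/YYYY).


Date: 2011-10-17
January 1, 2011 is a Saturday
Day of year: 290
Offset from Jan 1: 289 days
289 mod 7 = 2
Result: Monday

Monday


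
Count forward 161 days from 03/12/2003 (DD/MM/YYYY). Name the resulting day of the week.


Start: 2003-12-03 (Wednesday)
Step 1 - find target date: add 161 days
  2003-12-03 + 161 days = 2004-05-12
Step 2 - day of week:
  161 mod 7 = 0
  Wednesday + 0 days -> Wednesday
Result: Wednesday (2004-05-12)

Wednesday


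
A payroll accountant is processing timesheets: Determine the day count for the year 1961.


Year: 1961
Check leap year rules:
Divisible by 4? No
1961 is not a leap year
Days: 365

365


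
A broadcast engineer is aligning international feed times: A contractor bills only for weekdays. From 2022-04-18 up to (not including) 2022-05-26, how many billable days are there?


Start: 2022-04-18 (Monday)
End (exclusive): 2022-05-26 (Thursday)
Total calendar days: 38
Full weeks: 38 // 7 = 5 -> 25 weekdays
Remaining 3 days starting on Monday:
  Mon(w), Tue(w), Wed(w) -> 3 weekdays
Total business days: 25 + 3 = 28

28


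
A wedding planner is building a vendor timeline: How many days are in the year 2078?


Year: 2078
Check leap year rules:
Divisible by 4? No
2078 is not a leap year
Days: 365

365


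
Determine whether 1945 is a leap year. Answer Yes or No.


Year: 1945
Divisible by 4? 1945 / 4 = 486.25 -> No
Not divisible by 4, so NOT a leap year

No


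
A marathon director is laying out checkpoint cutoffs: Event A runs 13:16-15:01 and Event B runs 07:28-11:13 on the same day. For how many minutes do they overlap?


Interval A: [796, 901] minutes from midnight
Interval B: [448, 673] minutes from midnight
Overlap start = max(796, 448) = 796
Overlap end = min(901, 673) = 673
End <= start, so the intervals do not overlap: 0 minutes

0


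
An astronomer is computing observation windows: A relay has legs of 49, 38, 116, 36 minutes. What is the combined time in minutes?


Durations: 49, 38, 116, 36
Running sum: 49
+ 38 = 87
+ 116 = 203
+ 36 = 239
Total duration: 239 minutes
That is 3 hours and 59 minutes

239


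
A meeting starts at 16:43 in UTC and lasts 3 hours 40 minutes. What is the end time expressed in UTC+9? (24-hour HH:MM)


Start: 16:43 in UTC
Step 1 - add duration:
  minutes: 43 + 40 = 83 (carry 1h)
  hours: 16 + 3 + 1 = 20
  end in UTC: 20:23
Step 2 - convert UTC -> UTC+9:
  offset difference: 9 - (0) = 9 hours
  20 + (9) = 29 -> mod 24 = 5
Result: 05:23 in UTC+9

05:23


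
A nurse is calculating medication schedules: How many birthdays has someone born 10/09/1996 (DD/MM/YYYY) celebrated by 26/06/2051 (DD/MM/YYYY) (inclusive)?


Birth: 1996-09-10
Reference: 2051-06-26
Year difference: 2051 - 1996 = 55
Has birthday (09-10) occurred by 06-26? No
Birthday not yet reached this year -> subtract 1
Age in full years: 54

54


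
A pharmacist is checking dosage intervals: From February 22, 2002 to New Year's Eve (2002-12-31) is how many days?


Start: February 22, 2002
End: December 31, 2002
Days left in February: 6
March: 31
April: 30
May: 31
June: 30
... plus remaining months
Sum of remaining months: 306
Total: 6 + 306 = 312

312


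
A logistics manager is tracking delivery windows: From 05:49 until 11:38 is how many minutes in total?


Start time: 05:49 = 349 minutes from midnight
End time: 11:38 = 698 minutes from midnight
Difference: 698 - 349 = 349 minutes
That is 5 hours and 49 minutes

349


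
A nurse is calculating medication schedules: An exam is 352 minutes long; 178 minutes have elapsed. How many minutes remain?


Total budget: 352 minutes
Time used: 178 minutes
Remaining: 352 - 178 = 174 minutes
Percent used: 50.6%
Percent remaining: 49.4%

174


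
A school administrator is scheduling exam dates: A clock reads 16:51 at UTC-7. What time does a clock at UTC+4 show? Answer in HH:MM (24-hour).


Local time: 16:51 at UTC-7 (offset -7h)
Target zone: UTC+4 (offset 4h)
Difference: 4 - (-7) = 11 hours
Calculation: 16 + (11) = 27
Wraparound: (27) mod 24 = 3
Result: 03:51

03:51


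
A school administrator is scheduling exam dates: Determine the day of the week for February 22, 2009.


Date: 2009-02-22
January 1, 2009 is a Thursday
Day of year: 53
Offset from Jan 1: 52 days
52 mod 7 = 3
Result: Sunday

Sunday


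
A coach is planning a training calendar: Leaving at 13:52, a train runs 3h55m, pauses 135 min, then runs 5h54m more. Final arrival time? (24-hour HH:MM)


Depart: 13:52
Leg 1: +235 min -> 17:47
Layover: +135 min -> 20:02
Leg 2: +354 min -> 01:56
Total travel: 724 minutes = 12h 4m
Arrival: 01:56

01:56


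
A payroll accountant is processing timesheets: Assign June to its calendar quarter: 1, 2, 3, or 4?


Month: June (month 6)
Q1: January-March (months 1-3)
Q2: April-June (months 4-6)
Q3: July-September (months 7-9)
Q4: October-December (months 10-12)
Month 6 falls in Q2

2


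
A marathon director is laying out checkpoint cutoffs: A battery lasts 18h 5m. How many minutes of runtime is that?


Hours: 18
Extra minutes: 5
Minutes per hour: 60
Hours to minutes: 18 x 60 = 1080
Total: 1080 + 5 = 1085

1085


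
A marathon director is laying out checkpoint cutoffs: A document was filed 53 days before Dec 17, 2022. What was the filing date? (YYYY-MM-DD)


Start: 2022-12-17
Subtracting 53 days
Days already passed in December: 17
After going back through December: 36 more days to subtract
November 2022: 30 days, 6 remaining
October 2022 has 31 days, need 6
Result: 2022-10-25

2022-10-25


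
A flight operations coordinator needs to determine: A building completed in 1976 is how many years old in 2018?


Birth year: 1976
Current year: 2018
Age = current year - birth year
Age = 2018 - 1976 = 42

42


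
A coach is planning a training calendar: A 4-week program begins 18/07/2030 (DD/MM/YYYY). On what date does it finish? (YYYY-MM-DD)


Start: 2030-07-18
Weeks to add: 4
Convert to days: 4 x 7 = 28 days
Add 28 days to 2030-07-18
Result: 2030-08-15

2030-08-15


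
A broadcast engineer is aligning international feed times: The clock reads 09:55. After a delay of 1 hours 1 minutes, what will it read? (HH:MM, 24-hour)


Start time: 09:55
Adding: 1 hours 1 minutes
Minutes: 55 + 1 = 56
Hours: 9 + 1 + 0 = 10
Result: 10:56

10:56


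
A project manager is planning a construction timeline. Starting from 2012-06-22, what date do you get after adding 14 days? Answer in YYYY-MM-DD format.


Start: 2012-06-22
Adding 14 days
Days remaining in June: 8
After June: 6 days still to add
July 2012 has 31 days, need 6
Result: 2012-07-06

2012-07-06


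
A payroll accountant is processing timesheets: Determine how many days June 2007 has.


Month: June
Year: 2007
June is a 30-day month
Total: 30 days

30


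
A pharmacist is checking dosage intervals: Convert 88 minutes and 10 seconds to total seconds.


Minutes: 88
Extra seconds: 10
Seconds per minute: 60
Minutes to seconds: 88 x 60 = 5280
Total: 5280 + 10 = 5290

5290


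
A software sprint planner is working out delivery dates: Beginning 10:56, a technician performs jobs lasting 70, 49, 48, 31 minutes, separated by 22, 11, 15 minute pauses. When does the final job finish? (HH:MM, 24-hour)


Start: 10:56 = 656 min from midnight
  after task 1 (70 min): 12:06
  after break (22 min): 12:28
  after task 2 (49 min): 13:17
  after break (11 min): 13:28
  after task 3 (48 min): 14:16
  after break (15 min): 14:31
  after task 4 (31 min): 15:02
Total elapsed: 246 minutes
End time: 15:02

15:02


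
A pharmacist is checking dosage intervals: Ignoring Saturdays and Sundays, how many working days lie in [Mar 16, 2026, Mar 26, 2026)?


Start: 2026-03-16 (Monday)
End (exclusive): 2026-03-26 (Thursday)
Total calendar days: 10
Full weeks: 10 // 7 = 1 -> 5 weekdays
Remaining 3 days starting on Monday:
  Mon(w), Tue(w), Wed(w) -> 3 weekdays
Total business days: 5 + 3 = 8

8


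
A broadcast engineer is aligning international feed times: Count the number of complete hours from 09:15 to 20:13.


Start: 09:15
End: 20:13
Hour difference: 20 - 9 = 11 hours
Minute difference: 13 - 15 = -2 minutes
Total minutes: 658
Complete hours: 658 / 60 = 10 (remainder 58)

10


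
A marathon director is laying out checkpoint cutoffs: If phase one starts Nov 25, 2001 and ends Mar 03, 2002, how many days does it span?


Start date: 2001-11-25
End date: 2002-03-03
Nov 2001: +6 days
Dec 2001: +31 days
Jan 2002: +31 days
Feb 2002: +28 days
Mar 2002: +2 days
Total: 98 days

98


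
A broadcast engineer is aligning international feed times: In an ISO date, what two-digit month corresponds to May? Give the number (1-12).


Calendar month order:
4. April
5. May <--
6. June
May is month number 5

5


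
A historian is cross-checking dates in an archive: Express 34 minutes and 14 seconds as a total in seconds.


Minutes: 34
Seconds: 14
Convert minutes to seconds: 34 x 60 = 2040
Add remaining seconds: 2040 + 14 = 2054

2054


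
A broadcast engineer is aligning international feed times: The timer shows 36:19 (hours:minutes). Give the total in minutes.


Hours: 36
Minutes: 19
Convert hours to minutes: 36 x 60 = 2160
Add remaining minutes: 2160 + 19 = 2179

2179


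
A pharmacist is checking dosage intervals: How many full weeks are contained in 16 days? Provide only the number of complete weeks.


Total days: 16
Days per week: 7
Division: 16 / 7 = 2 remainder 2
Complete weeks: 2
Remaining days: 2

2


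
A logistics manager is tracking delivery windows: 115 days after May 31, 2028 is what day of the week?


Start: 2028-05-31 (Wednesday)
Step 1 - find target date: add 115 days
  2028-05-31 + 115 days = 2028-09-23
Step 2 - day of week:
  115 mod 7 = 3
  Wednesday + 3 days -> Saturday
Result: Saturday (2028-09-23)

Saturday


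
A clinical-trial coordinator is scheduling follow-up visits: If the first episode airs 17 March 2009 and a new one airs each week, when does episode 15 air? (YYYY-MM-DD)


First occurrence: 2009-03-17 (occurrence 1)
Each occurrence is 7 days after the previous.
Occurrence 15 is 14 weeks after the first.
14 weeks = 98 days
2009-03-17 + 98 days = 2009-06-23

2009-06-23


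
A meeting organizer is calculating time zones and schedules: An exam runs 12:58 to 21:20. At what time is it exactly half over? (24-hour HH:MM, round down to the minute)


Start time: 12:58 = 778 minutes from midnight
End time: 21:20 = 1280 minutes from midnight
Sum: 778 + 1280 = 2058
Midpoint: 2058 / 2 = 1029 minutes
Convert: 1029 / 60 = 17 hours, 9 minutes
Result: 17:09

17:09


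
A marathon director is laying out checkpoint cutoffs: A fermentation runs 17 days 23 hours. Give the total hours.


Days: 17
Extra hours: 23
Hours per day: 24
Days to hours: 17 x 24 = 408
Total: 408 + 23 = 431

431


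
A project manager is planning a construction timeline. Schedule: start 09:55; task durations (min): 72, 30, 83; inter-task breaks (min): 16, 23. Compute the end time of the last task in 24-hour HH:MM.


Start: 09:55 = 595 min from midnight
  after task 1 (72 min): 11:07
  after break (16 min): 11:23
  after task 2 (30 min): 11:53
  after break (23 min): 12:16
  after task 3 (83 min): 13:39
Total elapsed: 224 minutes
End time: 13:39

13:39


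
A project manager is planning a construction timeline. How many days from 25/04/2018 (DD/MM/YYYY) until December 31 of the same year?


Start: April 25, 2018
End: December 31, 2018
Days left in April: 5
May: 31
June: 30
July: 31
August: 31
... plus remaining months
Sum of remaining months: 245
Total: 5 + 245 = 250

250
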